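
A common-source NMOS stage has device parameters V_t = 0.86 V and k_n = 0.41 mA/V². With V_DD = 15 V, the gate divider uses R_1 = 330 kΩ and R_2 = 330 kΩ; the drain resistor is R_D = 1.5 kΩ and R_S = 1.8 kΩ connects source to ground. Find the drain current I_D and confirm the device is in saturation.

I_D ≈ 2 mA

V_G = V_DD·R_2/(R_1+R_2) = 15×330/660 = 7.5 V.
Assume saturation: I_D = (k_n/2)(V_GS − V_t)² with V_GS = V_G − I_D·R_S = 7.5 − 1.8·I_D.
Substituting gives 0.664·I_D² − 5.9·I_D + 9.04 = 0, with roots I_D = 1.97 or 6.92 mA.
The root I_D = 6.92 mA gives V_GS = -4.95 V ≤ V_t, so take I_D = 1.97 mA.
Then V_GS = 3.96 V and V_DS = V_DD − I_D(R_D+R_S) = 15 − 1.97×3.3 = 8.51 V.
Saturation requires V_DS ≥ V_GS − V_t = 3.1 V; 8.51 ≥ 3.1 ✓.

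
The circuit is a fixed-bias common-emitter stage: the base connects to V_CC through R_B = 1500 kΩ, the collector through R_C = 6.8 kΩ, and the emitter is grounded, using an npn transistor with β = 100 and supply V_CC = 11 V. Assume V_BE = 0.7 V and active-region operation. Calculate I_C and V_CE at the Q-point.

Base loop: V_CC = I_B·R_B + V_BE, so I_B = (11 − 0.7)/1500 kΩ = 0.00687 mA.
In the active region I_C = β·I_B = 100 × 0.00687 = 0.687 mA.
Collector loop: V_CE = V_CC − I_C·R_C = 11 − 0.687×6.8 = 6.33 V.
Since V_CE = 6.33 V > V_CE(sat) ≈ 0.2 V, the transistor is in the active region as assumed.

I_C ≈ 0.69 mA, V_CE ≈ 6.3 V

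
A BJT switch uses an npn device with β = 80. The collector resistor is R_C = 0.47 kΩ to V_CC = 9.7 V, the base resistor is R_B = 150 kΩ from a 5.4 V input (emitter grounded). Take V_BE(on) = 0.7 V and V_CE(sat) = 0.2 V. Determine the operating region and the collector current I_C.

active; I_C ≈ 2.5 mA

Assume active. Base-emitter loop: I_B = (V_BB − V_BE)/R_B = (5.4 − 0.7)/150 = 0.0313 mA.
I_C = β·I_B = 80×0.0313 = 2.51 mA.
V_CE = V_CC − I_C·R_C = 9.7 − 2.51×0.47 = 8.52 V > V_CE(sat), so the active-region assumption holds.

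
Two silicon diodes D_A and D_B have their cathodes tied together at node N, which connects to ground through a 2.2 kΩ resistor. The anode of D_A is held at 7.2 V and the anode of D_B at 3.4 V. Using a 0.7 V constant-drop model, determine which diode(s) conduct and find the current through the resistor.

Assume both conduct. Then node N would need to be at both 7.2−0.7 = 6.5 V and 3.4−0.7 = 2.7 V, which is impossible.
Assume only D_A conducts: V_N = 7.2 − 0.7 = 6.5 V, so I_R = 6.5/2.2 = 2.95 mA.
Check D_B: its anode-to-cathode voltage is 3.4 − 6.5 = -3.1 V < 0.7 V, so it is off. The assumption is consistent.

Only D_A conducts; I_R ≈ 3 mA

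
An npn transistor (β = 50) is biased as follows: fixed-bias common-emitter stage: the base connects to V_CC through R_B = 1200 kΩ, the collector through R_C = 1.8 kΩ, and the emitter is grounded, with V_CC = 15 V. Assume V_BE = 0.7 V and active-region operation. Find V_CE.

Base loop: V_CC = I_B·R_B + V_BE, so I_B = (15 − 0.7)/1200 kΩ = 0.0119 mA.
In the active region I_C = β·I_B = 50 × 0.0119 = 0.596 mA.
Collector loop: V_CE = V_CC − I_C·R_C = 15 − 0.596×1.8 = 13.9 V.
Since V_CE = 13.9 V > V_CE(sat) ≈ 0.2 V, the transistor is in the active region as assumed.

V_CE ≈ 14 V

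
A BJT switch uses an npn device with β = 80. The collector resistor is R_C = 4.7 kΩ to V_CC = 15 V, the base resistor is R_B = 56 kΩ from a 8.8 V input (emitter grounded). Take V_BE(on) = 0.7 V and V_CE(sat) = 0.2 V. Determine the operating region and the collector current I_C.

Assume active: I_B = (8.8 − 0.7)/56 = 0.145 mA, giving I_C = β·I_B = 11.6 mA.
But then V_CE = 15 − 11.6×4.7 = -39.4 V < V_CE(sat) = 0.2 V — impossible in the active region.
So the transistor is saturated. With V_CE = 0.2 V, I_C = (V_CC − 0.2)/R_C = 14.8/4.7 = 3.15 mA.
Check: β·I_B = 11.6 mA > I_C = 3.15 mA, confirming saturation.

saturation; I_C ≈ 3.1 mA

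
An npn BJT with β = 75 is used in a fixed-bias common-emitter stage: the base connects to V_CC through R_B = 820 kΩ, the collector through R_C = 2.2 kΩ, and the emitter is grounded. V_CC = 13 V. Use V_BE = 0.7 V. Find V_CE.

Base loop: V_CC = I_B·R_B + V_BE, so I_B = (13 − 0.7)/820 kΩ = 0.015 mA.
In the active region I_C = β·I_B = 75 × 0.015 = 1.12 mA.
Collector loop: V_CE = V_CC − I_C·R_C = 13 − 1.12×2.2 = 10.5 V.
Since V_CE = 10.5 V > V_CE(sat) ≈ 0.2 V, the transistor is in the active region as assumed.

V_CE ≈ 11 V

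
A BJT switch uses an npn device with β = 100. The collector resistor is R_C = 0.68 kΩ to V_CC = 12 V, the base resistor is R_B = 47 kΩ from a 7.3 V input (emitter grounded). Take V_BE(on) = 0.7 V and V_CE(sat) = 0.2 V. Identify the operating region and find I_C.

Assume active. Base-emitter loop: I_B = (V_BB − V_BE)/R_B = (7.3 − 0.7)/47 = 0.14 mA.
I_C = β·I_B = 100×0.14 = 14 mA.
V_CE = V_CC − I_C·R_C = 12 − 14×0.68 = 2.45 V > V_CE(sat), so the active-region assumption holds.

active; I_C ≈ 14 mA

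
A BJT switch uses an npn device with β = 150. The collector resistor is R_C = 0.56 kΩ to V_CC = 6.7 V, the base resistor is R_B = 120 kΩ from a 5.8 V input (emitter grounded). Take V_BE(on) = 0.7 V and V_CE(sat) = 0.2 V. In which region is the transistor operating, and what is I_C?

active; I_C ≈ 6.4 mA

Assume active. Base-emitter loop: I_B = (V_BB − V_BE)/R_B = (5.8 − 0.7)/120 = 0.0425 mA.
I_C = β·I_B = 150×0.0425 = 6.37 mA.
V_CE = V_CC − I_C·R_C = 6.7 − 6.37×0.56 = 3.13 V > V_CE(sat), so the active-region assumption holds.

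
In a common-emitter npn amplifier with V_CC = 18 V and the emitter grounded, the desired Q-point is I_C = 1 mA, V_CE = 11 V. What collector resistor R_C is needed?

R_C ≈ 7 kΩ

Collector loop: V_CC = I_C·R_C + V_CE.
R_C = (V_CC − V_CE)/I_C = (18 − 11)/1 = 7 kΩ.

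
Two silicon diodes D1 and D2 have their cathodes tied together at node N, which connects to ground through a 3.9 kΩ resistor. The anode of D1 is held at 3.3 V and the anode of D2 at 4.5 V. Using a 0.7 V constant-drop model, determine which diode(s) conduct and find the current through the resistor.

Assume both conduct. Then node N would need to be at both 3.3−0.7 = 2.6 V and 4.5−0.7 = 3.8 V, which is impossible.
Assume only D2 conducts: V_N = 4.5 − 0.7 = 3.8 V, so I_R = 3.8/3.9 = 0.974 mA.
Check D1: its anode-to-cathode voltage is 3.3 − 3.8 = -0.5 V < 0.7 V, so it is off. The assumption is consistent.

Only D2 conducts; I_R ≈ 0.97 mA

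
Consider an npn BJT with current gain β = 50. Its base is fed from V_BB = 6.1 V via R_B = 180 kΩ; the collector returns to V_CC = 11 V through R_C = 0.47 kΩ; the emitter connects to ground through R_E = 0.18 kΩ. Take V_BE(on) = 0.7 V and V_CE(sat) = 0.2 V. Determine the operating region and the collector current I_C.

Assume active. Base-emitter loop: I_B = (V_BB − V_BE)/(R_B + (β+1)R_E) = (6.1 − 0.7)/(180 + 51×0.18) = 0.0285 mA.
I_C = β·I_B = 50×0.0285 = 1.43 mA.
V_CE = V_CC − I_C·R_C − I_E·R_E = 11 − 1.43×0.47 − 1.46×0.18 = 10.1 V > V_CE(sat), so the active-region assumption holds.

active; I_C ≈ 1.4 mA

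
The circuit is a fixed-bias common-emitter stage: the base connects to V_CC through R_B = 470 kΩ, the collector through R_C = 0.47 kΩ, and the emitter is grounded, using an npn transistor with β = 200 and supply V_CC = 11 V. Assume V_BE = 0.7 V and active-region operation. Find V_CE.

V_CE ≈ 8.9 V

Base loop: V_CC = I_B·R_B + V_BE, so I_B = (11 − 0.7)/470 kΩ = 0.0219 mA.
In the active region I_C = β·I_B = 200 × 0.0219 = 4.38 mA.
Collector loop: V_CE = V_CC − I_C·R_C = 11 − 4.38×0.47 = 8.94 V.
Since V_CE = 8.94 V > V_CE(sat) ≈ 0.2 V, the transistor is in the active region as assumed.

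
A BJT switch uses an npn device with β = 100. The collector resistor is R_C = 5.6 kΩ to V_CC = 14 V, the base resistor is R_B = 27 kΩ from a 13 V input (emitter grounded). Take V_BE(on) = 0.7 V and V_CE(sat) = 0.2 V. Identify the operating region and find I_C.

saturation; I_C ≈ 2.5 mA

Assume active: I_B = (13 − 0.7)/27 = 0.456 mA, giving I_C = β·I_B = 45.6 mA.
But then V_CE = 14 − 45.6×5.6 = -241 V < V_CE(sat) = 0.2 V — impossible in the active region.
So the transistor is saturated. With V_CE = 0.2 V, I_C = (V_CC − 0.2)/R_C = 13.8/5.6 = 2.46 mA.
Check: β·I_B = 45.6 mA > I_C = 2.46 mA, confirming saturation.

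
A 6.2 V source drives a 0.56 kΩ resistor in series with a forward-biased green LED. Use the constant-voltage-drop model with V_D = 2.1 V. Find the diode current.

I ≈ 7.3 mA

KVL around the loop: 6.2 = V_D + I·R = 2.1 + I × 0.56 kΩ.
So I = (6.2 − 2.1) / 0.56 kΩ = 4.1 / 0.56 = 7.32 mA.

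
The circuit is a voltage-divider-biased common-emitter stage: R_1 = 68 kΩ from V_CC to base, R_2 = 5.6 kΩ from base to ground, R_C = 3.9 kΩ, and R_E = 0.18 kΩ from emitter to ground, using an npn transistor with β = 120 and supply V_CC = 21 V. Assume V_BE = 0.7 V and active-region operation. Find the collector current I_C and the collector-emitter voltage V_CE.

Thevenize the base divider: V_Th = V_CC·R_2/(R_1+R_2) = 21×5.6/73.6 = 1.6 V, R_Th = R_1‖R_2 = 5.17 kΩ.
Base-emitter loop: V_Th = I_B·R_Th + V_BE + (β+1)I_B·R_E, so I_B = (1.6 − 0.7) / (5.17 + 121×0.18) = 0.0333 mA.
I_C = β·I_B = 120×0.0333 = 4 mA, and I_E = (β+1)I_B = 4.03 mA.
V_CE = V_CC − I_C·R_C − I_E·R_E = 21 − 4×3.9 − 4.03×0.18 = 4.69 V.
V_CE = 4.69 V > 0.2 V confirms active-region operation.

I_C ≈ 4 mA, V_CE ≈ 4.7 V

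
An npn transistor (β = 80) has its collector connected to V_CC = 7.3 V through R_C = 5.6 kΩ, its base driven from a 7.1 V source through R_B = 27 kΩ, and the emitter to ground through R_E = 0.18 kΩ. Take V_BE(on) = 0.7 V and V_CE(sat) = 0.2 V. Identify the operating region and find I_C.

saturation; I_C ≈ 1.2 mA

Assume active: I_B = (7.1 − 0.7)/(27 + 81×0.18) = 0.154 mA, I_C = β·I_B = 12.3 mA.
Then V_CE = 7.3 − 12.3×5.6 − 12.5×0.18 = -63.9 V < 0.2 V — the active assumption fails.
Re-solve with V_CE = 0.2 V. KCL at the emitter: V_E/R_E = (V_BB−0.7−V_E)/R_B + (V_CC−0.2−V_E)/R_C, giving V_E = 0.261 V.
I_C = (V_CC − 0.2 − V_E)/R_C = (7.1 − 0.261)/5.6 = 1.22 mA.
Check: I_B = (6.4 − 0.261)/27 = 0.227 mA, and β·I_B = 18.2 mA > I_C, confirming saturation.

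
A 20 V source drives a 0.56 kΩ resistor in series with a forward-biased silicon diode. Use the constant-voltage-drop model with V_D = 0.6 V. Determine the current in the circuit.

I ≈ 35 mA

KVL around the loop: 20 = V_D + I·R = 0.6 + I × 0.56 kΩ.
So I = (20 − 0.6) / 0.56 kΩ = 19.4 / 0.56 = 34.6 mA.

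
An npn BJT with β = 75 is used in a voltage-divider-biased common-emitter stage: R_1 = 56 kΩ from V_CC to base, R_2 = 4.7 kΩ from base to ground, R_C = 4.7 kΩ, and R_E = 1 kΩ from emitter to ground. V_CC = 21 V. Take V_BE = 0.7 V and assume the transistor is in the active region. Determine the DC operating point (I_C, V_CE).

Thevenize the base divider: V_Th = V_CC·R_2/(R_1+R_2) = 21×4.7/60.7 = 1.63 V, R_Th = R_1‖R_2 = 4.34 kΩ.
Base-emitter loop: V_Th = I_B·R_Th + V_BE + (β+1)I_B·R_E, so I_B = (1.63 − 0.7) / (4.34 + 76×1) = 0.0115 mA.
I_C = β·I_B = 75×0.0115 = 0.865 mA, and I_E = (β+1)I_B = 0.876 mA.
V_CE = V_CC − I_C·R_C − I_E·R_E = 21 − 0.865×4.7 − 0.876×1 = 16.1 V.
V_CE = 16.1 V > 0.2 V confirms active-region operation.

I_C ≈ 0.86 mA, V_CE ≈ 16 V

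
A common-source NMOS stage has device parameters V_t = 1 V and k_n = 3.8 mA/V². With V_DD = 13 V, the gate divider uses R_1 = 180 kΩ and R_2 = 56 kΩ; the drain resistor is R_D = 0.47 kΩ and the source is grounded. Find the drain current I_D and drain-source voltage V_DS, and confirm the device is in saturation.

V_G = V_DD·R_2/(R_1+R_2) = 13×56/236 = 3.08 V. With the source grounded, V_GS = V_G = 3.08 V.
Assume saturation: I_D = (k_n/2)(V_GS − V_t)² = (3.8/2)×(3.08 − 1)² = 1.9×2.08² = 8.26 mA.
V_DS = V_DD − I_D·R_D = 13 − 8.26×0.47 = 9.12 V.
Saturation requires V_DS ≥ V_GS − V_t = 2.08 V; 9.12 ≥ 2.08 ✓.

I_D ≈ 8.3 mA, V_DS ≈ 9.1 V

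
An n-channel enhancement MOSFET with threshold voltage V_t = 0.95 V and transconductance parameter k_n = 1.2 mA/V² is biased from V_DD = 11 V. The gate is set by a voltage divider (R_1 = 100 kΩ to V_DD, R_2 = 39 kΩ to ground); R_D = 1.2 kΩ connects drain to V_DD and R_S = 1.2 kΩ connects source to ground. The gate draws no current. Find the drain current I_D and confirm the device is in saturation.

V_G = V_DD·R_2/(R_1+R_2) = 11×39/139 = 3.09 V.
Assume saturation: I_D = (k_n/2)(V_GS − V_t)² with V_GS = V_G − I_D·R_S = 3.09 − 1.2·I_D.
Substituting gives 0.864·I_D² − 4.08·I_D + 2.74 = 0, with roots I_D = 0.811 or 3.91 mA.
The root I_D = 3.91 mA gives V_GS = -1.6 V ≤ V_t, so take I_D = 0.811 mA.
Then V_GS = 2.11 V and V_DS = V_DD − I_D(R_D+R_S) = 11 − 0.811×2.4 = 9.05 V.
Saturation requires V_DS ≥ V_GS − V_t = 1.16 V; 9.05 ≥ 1.16 ✓.

I_D ≈ 0.81 mA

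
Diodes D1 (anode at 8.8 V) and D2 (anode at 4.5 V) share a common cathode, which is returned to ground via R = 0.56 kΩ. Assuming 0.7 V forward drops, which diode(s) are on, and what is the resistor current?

Only D1 conducts; I_R ≈ 14 mA

Assume both conduct. Then node N would need to be at both 8.8−0.7 = 8.1 V and 4.5−0.7 = 3.8 V, which is impossible.
Assume only D1 conducts: V_N = 8.8 − 0.7 = 8.1 V, so I_R = 8.1/0.56 = 14.5 mA.
Check D2: its anode-to-cathode voltage is 4.5 − 8.1 = -3.6 V < 0.7 V, so it is off. The assumption is consistent.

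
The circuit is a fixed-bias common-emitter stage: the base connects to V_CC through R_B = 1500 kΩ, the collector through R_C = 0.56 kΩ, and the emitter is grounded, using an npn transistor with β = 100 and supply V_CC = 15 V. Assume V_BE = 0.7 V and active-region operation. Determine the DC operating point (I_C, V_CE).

I_C ≈ 0.95 mA, V_CE ≈ 14 V

Base loop: V_CC = I_B·R_B + V_BE, so I_B = (15 − 0.7)/1500 kΩ = 0.00953 mA.
In the active region I_C = β·I_B = 100 × 0.00953 = 0.953 mA.
Collector loop: V_CE = V_CC − I_C·R_C = 15 − 0.953×0.56 = 14.5 V.
Since V_CE = 14.5 V > V_CE(sat) ≈ 0.2 V, the transistor is in the active region as assumed.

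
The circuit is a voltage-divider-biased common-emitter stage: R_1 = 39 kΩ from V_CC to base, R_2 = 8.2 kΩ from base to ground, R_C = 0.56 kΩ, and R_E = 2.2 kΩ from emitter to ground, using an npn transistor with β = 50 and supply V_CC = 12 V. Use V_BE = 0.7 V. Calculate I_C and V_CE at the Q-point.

Thevenize the base divider: V_Th = V_CC·R_2/(R_1+R_2) = 12×8.2/47.2 = 2.08 V, R_Th = R_1‖R_2 = 6.78 kΩ.
Base-emitter loop: V_Th = I_B·R_Th + V_BE + (β+1)I_B·R_E, so I_B = (2.08 − 0.7) / (6.78 + 51×2.2) = 0.0116 mA.
I_C = β·I_B = 50×0.0116 = 0.582 mA, and I_E = (β+1)I_B = 0.594 mA.
V_CE = V_CC − I_C·R_C − I_E·R_E = 12 − 0.582×0.56 − 0.594×2.2 = 10.4 V.
V_CE = 10.4 V > 0.2 V confirms active-region operation.

I_C ≈ 0.58 mA, V_CE ≈ 10 V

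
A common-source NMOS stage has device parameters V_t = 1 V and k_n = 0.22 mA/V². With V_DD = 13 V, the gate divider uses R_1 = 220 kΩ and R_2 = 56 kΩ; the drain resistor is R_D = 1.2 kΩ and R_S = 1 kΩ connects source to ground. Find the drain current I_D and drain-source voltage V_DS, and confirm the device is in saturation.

I_D ≈ 0.22 mA, V_DS ≈ 13 V

V_G = V_DD·R_2/(R_1+R_2) = 13×56/276 = 2.64 V.
Assume saturation: I_D = (k_n/2)(V_GS − V_t)² with V_GS = V_G − I_D·R_S = 2.64 − 1·I_D.
Substituting gives 0.11·I_D² − 1.36·I_D + 0.295 = 0, with roots I_D = 0.221 or 12.1 mA.
The root I_D = 12.1 mA gives V_GS = -9.51 V ≤ V_t, so take I_D = 0.221 mA.
Then V_GS = 2.42 V and V_DS = V_DD − I_D(R_D+R_S) = 13 − 0.221×2.2 = 12.5 V.
Saturation requires V_DS ≥ V_GS − V_t = 1.42 V; 12.5 ≥ 1.42 ✓.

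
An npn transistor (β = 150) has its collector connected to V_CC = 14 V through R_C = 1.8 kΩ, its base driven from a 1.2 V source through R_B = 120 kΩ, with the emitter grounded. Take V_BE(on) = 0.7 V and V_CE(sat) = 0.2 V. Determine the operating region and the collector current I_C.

Assume active. Base-emitter loop: I_B = (V_BB − V_BE)/R_B = (1.2 − 0.7)/120 = 0.00417 mA.
I_C = β·I_B = 150×0.00417 = 0.625 mA.
V_CE = V_CC − I_C·R_C = 14 − 0.625×1.8 = 12.9 V > V_CE(sat), so the active-region assumption holds.

active; I_C ≈ 0.62 mA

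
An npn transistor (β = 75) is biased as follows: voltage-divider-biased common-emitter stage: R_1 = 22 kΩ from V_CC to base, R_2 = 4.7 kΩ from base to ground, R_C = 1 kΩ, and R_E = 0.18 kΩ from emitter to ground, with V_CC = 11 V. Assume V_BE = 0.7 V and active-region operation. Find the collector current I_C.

I_C ≈ 5.3 mA

Thevenize the base divider: V_Th = V_CC·R_2/(R_1+R_2) = 11×4.7/26.7 = 1.94 V, R_Th = R_1‖R_2 = 3.87 kΩ.
Base-emitter loop: V_Th = I_B·R_Th + V_BE + (β+1)I_B·R_E, so I_B = (1.94 − 0.7) / (3.87 + 76×0.18) = 0.0704 mA.
I_C = β·I_B = 75×0.0704 = 5.28 mA, and I_E = (β+1)I_B = 5.35 mA.
V_CE = V_CC − I_C·R_C − I_E·R_E = 11 − 5.28×1 − 5.35×0.18 = 4.75 V.
V_CE = 4.75 V > 0.2 V confirms active-region operation.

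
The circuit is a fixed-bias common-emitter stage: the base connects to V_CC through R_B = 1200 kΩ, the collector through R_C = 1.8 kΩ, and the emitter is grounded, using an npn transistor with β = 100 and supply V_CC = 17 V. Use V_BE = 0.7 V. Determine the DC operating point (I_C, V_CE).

I_C ≈ 1.4 mA, V_CE ≈ 15 V

Base loop: V_CC = I_B·R_B + V_BE, so I_B = (17 − 0.7)/1200 kΩ = 0.0136 mA.
In the active region I_C = β·I_B = 100 × 0.0136 = 1.36 mA.
Collector loop: V_CE = V_CC − I_C·R_C = 17 − 1.36×1.8 = 14.6 V.
Since V_CE = 14.6 V > V_CE(sat) ≈ 0.2 V, the transistor is in the active region as assumed.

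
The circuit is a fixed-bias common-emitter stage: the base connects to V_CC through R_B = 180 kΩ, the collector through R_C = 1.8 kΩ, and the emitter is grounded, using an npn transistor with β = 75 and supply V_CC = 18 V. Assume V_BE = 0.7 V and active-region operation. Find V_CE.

V_CE ≈ 5 V

Base loop: V_CC = I_B·R_B + V_BE, so I_B = (18 − 0.7)/180 kΩ = 0.0961 mA.
In the active region I_C = β·I_B = 75 × 0.0961 = 7.21 mA.
Collector loop: V_CE = V_CC − I_C·R_C = 18 − 7.21×1.8 = 5.02 V.
Since V_CE = 5.02 V > V_CE(sat) ≈ 0.2 V, the transistor is in the active region as assumed.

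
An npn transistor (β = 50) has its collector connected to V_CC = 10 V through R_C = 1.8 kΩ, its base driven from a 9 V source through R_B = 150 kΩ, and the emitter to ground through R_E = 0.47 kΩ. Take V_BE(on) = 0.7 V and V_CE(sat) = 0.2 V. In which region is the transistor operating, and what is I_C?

Assume active. Base-emitter loop: I_B = (V_BB − V_BE)/(R_B + (β+1)R_E) = (9 − 0.7)/(150 + 51×0.47) = 0.0477 mA.
I_C = β·I_B = 50×0.0477 = 2.39 mA.
V_CE = V_CC − I_C·R_C − I_E·R_E = 10 − 2.39×1.8 − 2.43×0.47 = 4.56 V > V_CE(sat), so the active-region assumption holds.

active; I_C ≈ 2.4 mA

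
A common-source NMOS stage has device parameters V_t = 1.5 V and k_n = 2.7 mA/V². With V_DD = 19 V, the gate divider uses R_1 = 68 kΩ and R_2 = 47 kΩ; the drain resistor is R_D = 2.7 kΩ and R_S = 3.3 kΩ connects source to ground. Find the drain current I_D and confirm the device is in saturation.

I_D ≈ 1.6 mA

V_G = V_DD·R_2/(R_1+R_2) = 19×47/115 = 7.77 V.
Assume saturation: I_D = (k_n/2)(V_GS − V_t)² with V_GS = V_G − I_D·R_S = 7.77 − 3.3·I_D.
Substituting gives 14.7·I_D² − 56.8·I_D + 53 = 0, with roots I_D = 1.57 or 2.29 mA.
The root I_D = 2.29 mA gives V_GS = 0.197 V ≤ V_t, so take I_D = 1.57 mA.
Then V_GS = 2.58 V and V_DS = V_DD − I_D(R_D+R_S) = 19 − 1.57×6 = 9.57 V.
Saturation requires V_DS ≥ V_GS − V_t = 1.08 V; 9.57 ≥ 1.08 ✓.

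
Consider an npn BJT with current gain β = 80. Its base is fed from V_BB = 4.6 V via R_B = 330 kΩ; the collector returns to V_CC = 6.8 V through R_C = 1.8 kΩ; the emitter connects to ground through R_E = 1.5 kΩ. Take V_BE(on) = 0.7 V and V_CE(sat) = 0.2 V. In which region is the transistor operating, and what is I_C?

Assume active. Base-emitter loop: I_B = (V_BB − V_BE)/(R_B + (β+1)R_E) = (4.6 − 0.7)/(330 + 81×1.5) = 0.00864 mA.
I_C = β·I_B = 80×0.00864 = 0.691 mA.
V_CE = V_CC − I_C·R_C − I_E·R_E = 6.8 − 0.691×1.8 − 0.7×1.5 = 4.51 V > V_CE(sat), so the active-region assumption holds.

active; I_C ≈ 0.69 mA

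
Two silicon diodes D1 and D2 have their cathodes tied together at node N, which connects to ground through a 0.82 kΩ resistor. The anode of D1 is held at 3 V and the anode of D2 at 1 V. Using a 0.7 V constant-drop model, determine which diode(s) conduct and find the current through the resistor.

Assume both conduct. Then node N would need to be at both 3−0.7 = 2.3 V and 1−0.7 = 0.3 V, which is impossible.
Assume only D1 conducts: V_N = 3 − 0.7 = 2.3 V, so I_R = 2.3/0.82 = 2.8 mA.
Check D2: its anode-to-cathode voltage is 1 − 2.3 = -1.3 V < 0.7 V, so it is off. The assumption is consistent.

Only D1 conducts; I_R ≈ 2.8 mA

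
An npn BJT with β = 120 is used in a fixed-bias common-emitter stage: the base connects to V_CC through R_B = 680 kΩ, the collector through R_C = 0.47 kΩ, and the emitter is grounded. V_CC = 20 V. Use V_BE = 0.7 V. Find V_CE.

V_CE ≈ 18 V

Base loop: V_CC = I_B·R_B + V_BE, so I_B = (20 − 0.7)/680 kΩ = 0.0284 mA.
In the active region I_C = β·I_B = 120 × 0.0284 = 3.41 mA.
Collector loop: V_CE = V_CC − I_C·R_C = 20 − 3.41×0.47 = 18.4 V.
Since V_CE = 18.4 V > V_CE(sat) ≈ 0.2 V, the transistor is in the active region as assumed.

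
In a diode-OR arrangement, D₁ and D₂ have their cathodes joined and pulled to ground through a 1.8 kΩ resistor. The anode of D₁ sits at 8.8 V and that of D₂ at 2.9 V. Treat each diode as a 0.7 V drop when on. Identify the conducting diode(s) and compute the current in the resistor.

Only D₁ conducts; I_R ≈ 4.5 mA

Assume both conduct. Then node N would need to be at both 8.8−0.7 = 8.1 V and 2.9−0.7 = 2.2 V, which is impossible.
Assume only D₁ conducts: V_N = 8.8 − 0.7 = 8.1 V, so I_R = 8.1/1.8 = 4.5 mA.
Check D₂: its anode-to-cathode voltage is 2.9 − 8.1 = -5.2 V < 0.7 V, so it is off. The assumption is consistent.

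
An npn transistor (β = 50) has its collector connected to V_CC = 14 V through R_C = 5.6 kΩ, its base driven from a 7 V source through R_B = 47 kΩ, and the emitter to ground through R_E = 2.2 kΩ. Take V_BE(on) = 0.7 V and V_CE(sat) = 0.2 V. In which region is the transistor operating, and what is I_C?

saturation; I_C ≈ 1.8 mA

Assume active: I_B = (7 − 0.7)/(47 + 51×2.2) = 0.0396 mA, I_C = β·I_B = 1.98 mA.
Then V_CE = 14 − 1.98×5.6 − 2.02×2.2 = -1.52 V < 0.2 V — the active assumption fails.
Re-solve with V_CE = 0.2 V. KCL at the emitter: V_E/R_E = (V_BB−0.7−V_E)/R_B + (V_CC−0.2−V_E)/R_C, giving V_E = 3.97 V.
I_C = (V_CC − 0.2 − V_E)/R_C = (13.8 − 3.97)/5.6 = 1.76 mA.
Check: I_B = (6.3 − 3.97)/47 = 0.0496 mA, and β·I_B = 2.48 mA > I_C, confirming saturation.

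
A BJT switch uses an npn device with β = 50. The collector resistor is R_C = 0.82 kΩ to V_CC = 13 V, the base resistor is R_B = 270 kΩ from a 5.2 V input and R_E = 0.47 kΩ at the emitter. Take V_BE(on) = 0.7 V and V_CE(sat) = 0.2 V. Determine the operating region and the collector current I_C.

Assume active. Base-emitter loop: I_B = (V_BB − V_BE)/(R_B + (β+1)R_E) = (5.2 − 0.7)/(270 + 51×0.47) = 0.0153 mA.
I_C = β·I_B = 50×0.0153 = 0.765 mA.
V_CE = V_CC − I_C·R_C − I_E·R_E = 13 − 0.765×0.82 − 0.781×0.47 = 12 V > V_CE(sat), so the active-region assumption holds.

active; I_C ≈ 0.77 mA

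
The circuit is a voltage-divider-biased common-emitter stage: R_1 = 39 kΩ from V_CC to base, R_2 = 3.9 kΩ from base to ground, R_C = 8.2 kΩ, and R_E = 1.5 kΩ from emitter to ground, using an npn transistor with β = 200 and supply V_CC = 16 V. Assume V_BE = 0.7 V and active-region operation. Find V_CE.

V_CE ≈ 11 V

Thevenize the base divider: V_Th = V_CC·R_2/(R_1+R_2) = 16×3.9/42.9 = 1.45 V, R_Th = R_1‖R_2 = 3.55 kΩ.
Base-emitter loop: V_Th = I_B·R_Th + V_BE + (β+1)I_B·R_E, so I_B = (1.45 − 0.7) / (3.55 + 201×1.5) = 0.00247 mA.
I_C = β·I_B = 200×0.00247 = 0.495 mA, and I_E = (β+1)I_B = 0.497 mA.
V_CE = V_CC − I_C·R_C − I_E·R_E = 16 − 0.495×8.2 − 0.497×1.5 = 11.2 V.
V_CE = 11.2 V > 0.2 V confirms active-region operation.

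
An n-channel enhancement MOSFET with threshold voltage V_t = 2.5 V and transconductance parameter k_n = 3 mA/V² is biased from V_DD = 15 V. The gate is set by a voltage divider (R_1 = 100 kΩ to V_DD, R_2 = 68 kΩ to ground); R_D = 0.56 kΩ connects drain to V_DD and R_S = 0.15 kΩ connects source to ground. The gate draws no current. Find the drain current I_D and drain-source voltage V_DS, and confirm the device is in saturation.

I_D ≈ 8.2 mA, V_DS ≈ 9.2 V

V_G = V_DD·R_2/(R_1+R_2) = 15×68/168 = 6.07 V.
Assume saturation: I_D = (k_n/2)(V_GS − V_t)² with V_GS = V_G − I_D·R_S = 6.07 − 0.15·I_D.
Substituting gives 0.0337·I_D² − 2.61·I_D + 19.1 = 0, with roots I_D = 8.21 or 69 mA.
The root I_D = 69 mA gives V_GS = -4.28 V ≤ V_t, so take I_D = 8.21 mA.
Then V_GS = 4.84 V and V_DS = V_DD − I_D(R_D+R_S) = 15 − 8.21×0.71 = 9.17 V.
Saturation requires V_DS ≥ V_GS − V_t = 2.34 V; 9.17 ≥ 2.34 ✓.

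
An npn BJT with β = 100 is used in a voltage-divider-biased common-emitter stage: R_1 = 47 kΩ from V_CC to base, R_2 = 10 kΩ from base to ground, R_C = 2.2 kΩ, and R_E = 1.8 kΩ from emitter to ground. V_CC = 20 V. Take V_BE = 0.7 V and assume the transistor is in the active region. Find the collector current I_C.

I_C ≈ 1.5 mA

Thevenize the base divider: V_Th = V_CC·R_2/(R_1+R_2) = 20×10/57 = 3.51 V, R_Th = R_1‖R_2 = 8.25 kΩ.
Base-emitter loop: V_Th = I_B·R_Th + V_BE + (β+1)I_B·R_E, so I_B = (3.51 − 0.7) / (8.25 + 101×1.8) = 0.0148 mA.
I_C = β·I_B = 100×0.0148 = 1.48 mA, and I_E = (β+1)I_B = 1.49 mA.
V_CE = V_CC − I_C·R_C − I_E·R_E = 20 − 1.48×2.2 − 1.49×1.8 = 14.1 V.
V_CE = 14.1 V > 0.2 V confirms active-region operation.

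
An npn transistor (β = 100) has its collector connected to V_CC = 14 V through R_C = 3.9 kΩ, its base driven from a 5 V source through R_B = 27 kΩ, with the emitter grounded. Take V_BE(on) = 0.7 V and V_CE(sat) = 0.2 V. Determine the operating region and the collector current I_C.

saturation; I_C ≈ 3.5 mA

Assume active: I_B = (5 − 0.7)/27 = 0.159 mA, giving I_C = β·I_B = 15.9 mA.
But then V_CE = 14 − 15.9×3.9 = -48.1 V < V_CE(sat) = 0.2 V — impossible in the active region.
So the transistor is saturated. With V_CE = 0.2 V, I_C = (V_CC − 0.2)/R_C = 13.8/3.9 = 3.54 mA.
Check: β·I_B = 15.9 mA > I_C = 3.54 mA, confirming saturation.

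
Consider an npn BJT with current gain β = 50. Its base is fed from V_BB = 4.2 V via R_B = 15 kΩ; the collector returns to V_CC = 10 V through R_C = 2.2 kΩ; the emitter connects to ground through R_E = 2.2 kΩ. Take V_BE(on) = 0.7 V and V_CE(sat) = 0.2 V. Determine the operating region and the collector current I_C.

Assume active. Base-emitter loop: I_B = (V_BB − V_BE)/(R_B + (β+1)R_E) = (4.2 − 0.7)/(15 + 51×2.2) = 0.0275 mA.
I_C = β·I_B = 50×0.0275 = 1.38 mA.
V_CE = V_CC − I_C·R_C − I_E·R_E = 10 − 1.38×2.2 − 1.4×2.2 = 3.89 V > V_CE(sat), so the active-region assumption holds.

active; I_C ≈ 1.4 mA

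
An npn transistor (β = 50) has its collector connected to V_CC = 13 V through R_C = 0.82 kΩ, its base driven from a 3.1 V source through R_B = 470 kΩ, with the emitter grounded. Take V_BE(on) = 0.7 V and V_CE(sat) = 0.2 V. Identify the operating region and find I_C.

active; I_C ≈ 0.26 mA

Assume active. Base-emitter loop: I_B = (V_BB − V_BE)/R_B = (3.1 − 0.7)/470 = 0.00511 mA.
I_C = β·I_B = 50×0.00511 = 0.255 mA.
V_CE = V_CC − I_C·R_C = 13 − 0.255×0.82 = 12.8 V > V_CE(sat), so the active-region assumption holds.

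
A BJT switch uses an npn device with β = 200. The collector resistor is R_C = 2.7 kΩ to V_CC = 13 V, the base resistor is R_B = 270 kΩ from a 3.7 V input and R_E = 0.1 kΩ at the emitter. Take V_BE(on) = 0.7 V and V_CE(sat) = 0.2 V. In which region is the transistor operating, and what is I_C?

active; I_C ≈ 2.1 mA

Assume active. Base-emitter loop: I_B = (V_BB − V_BE)/(R_B + (β+1)R_E) = (3.7 − 0.7)/(270 + 201×0.1) = 0.0103 mA.
I_C = β·I_B = 200×0.0103 = 2.07 mA.
V_CE = V_CC − I_C·R_C − I_E·R_E = 13 − 2.07×2.7 − 2.08×0.1 = 7.21 V > V_CE(sat), so the active-region assumption holds.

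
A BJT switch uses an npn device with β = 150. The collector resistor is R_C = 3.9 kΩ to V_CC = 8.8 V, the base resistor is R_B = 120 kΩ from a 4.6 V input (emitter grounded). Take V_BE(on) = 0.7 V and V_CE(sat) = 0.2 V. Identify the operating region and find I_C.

Assume active: I_B = (4.6 − 0.7)/120 = 0.0325 mA, giving I_C = β·I_B = 4.87 mA.
But then V_CE = 8.8 − 4.87×3.9 = -10.2 V < V_CE(sat) = 0.2 V — impossible in the active region.
So the transistor is saturated. With V_CE = 0.2 V, I_C = (V_CC − 0.2)/R_C = 8.6/3.9 = 2.21 mA.
Check: β·I_B = 4.87 mA > I_C = 2.21 mA, confirming saturation.

saturation; I_C ≈ 2.2 mA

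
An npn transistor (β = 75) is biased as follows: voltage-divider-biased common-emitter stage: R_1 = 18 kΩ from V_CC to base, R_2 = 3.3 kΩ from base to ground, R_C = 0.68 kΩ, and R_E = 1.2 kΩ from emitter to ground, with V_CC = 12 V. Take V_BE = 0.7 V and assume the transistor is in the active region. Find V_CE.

V_CE ≈ 10 V

Thevenize the base divider: V_Th = V_CC·R_2/(R_1+R_2) = 12×3.3/21.3 = 1.86 V, R_Th = R_1‖R_2 = 2.79 kΩ.
Base-emitter loop: V_Th = I_B·R_Th + V_BE + (β+1)I_B·R_E, so I_B = (1.86 − 0.7) / (2.79 + 76×1.2) = 0.0123 mA.
I_C = β·I_B = 75×0.0123 = 0.925 mA, and I_E = (β+1)I_B = 0.937 mA.
V_CE = V_CC − I_C·R_C − I_E·R_E = 12 − 0.925×0.68 − 0.937×1.2 = 10.2 V.
V_CE = 10.2 V > 0.2 V confirms active-region operation.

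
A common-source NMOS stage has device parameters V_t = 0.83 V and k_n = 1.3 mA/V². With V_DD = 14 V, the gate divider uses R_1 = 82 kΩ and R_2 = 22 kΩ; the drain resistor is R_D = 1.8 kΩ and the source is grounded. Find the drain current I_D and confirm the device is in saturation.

V_G = V_DD·R_2/(R_1+R_2) = 14×22/104 = 2.96 V. With the source grounded, V_GS = V_G = 2.96 V.
Assume saturation: I_D = (k_n/2)(V_GS − V_t)² = (1.3/2)×(2.96 − 0.83)² = 0.65×2.13² = 2.95 mA.
V_DS = V_DD − I_D·R_D = 14 − 2.95×1.8 = 8.68 V.
Saturation requires V_DS ≥ V_GS − V_t = 2.13 V; 8.68 ≥ 2.13 ✓.

I_D ≈ 3 mA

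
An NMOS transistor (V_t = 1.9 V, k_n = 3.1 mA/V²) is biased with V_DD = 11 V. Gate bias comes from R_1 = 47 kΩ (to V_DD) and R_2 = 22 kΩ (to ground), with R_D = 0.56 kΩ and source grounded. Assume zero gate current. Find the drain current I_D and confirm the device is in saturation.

I_D ≈ 4 mA

V_G = V_DD·R_2/(R_1+R_2) = 11×22/69 = 3.51 V. With the source grounded, V_GS = V_G = 3.51 V.
Assume saturation: I_D = (k_n/2)(V_GS − V_t)² = (3.1/2)×(3.51 − 1.9)² = 1.55×1.61² = 4 mA.
V_DS = V_DD − I_D·R_D = 11 − 4×0.56 = 8.76 V.
Saturation requires V_DS ≥ V_GS − V_t = 1.61 V; 8.76 ≥ 1.61 ✓.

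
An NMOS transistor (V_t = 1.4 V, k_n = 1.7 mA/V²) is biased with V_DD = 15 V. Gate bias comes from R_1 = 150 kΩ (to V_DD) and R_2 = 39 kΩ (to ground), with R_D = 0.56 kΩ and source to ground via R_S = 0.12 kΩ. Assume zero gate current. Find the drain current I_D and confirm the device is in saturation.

V_G = V_DD·R_2/(R_1+R_2) = 15×39/189 = 3.1 V.
Assume saturation: I_D = (k_n/2)(V_GS − V_t)² with V_GS = V_G − I_D·R_S = 3.1 − 0.12·I_D.
Substituting gives 0.0122·I_D² − 1.35·I_D + 2.44 = 0, with roots I_D = 1.85 or 108 mA.
The root I_D = 108 mA gives V_GS = -9.88 V ≤ V_t, so take I_D = 1.85 mA.
Then V_GS = 2.87 V and V_DS = V_DD − I_D(R_D+R_S) = 15 − 1.85×0.68 = 13.7 V.
Saturation requires V_DS ≥ V_GS − V_t = 1.47 V; 13.7 ≥ 1.47 ✓.

I_D ≈ 1.8 mA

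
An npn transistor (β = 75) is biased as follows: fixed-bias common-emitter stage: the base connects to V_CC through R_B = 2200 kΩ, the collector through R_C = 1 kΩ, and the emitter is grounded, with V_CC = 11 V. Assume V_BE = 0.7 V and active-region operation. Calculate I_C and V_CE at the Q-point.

Base loop: V_CC = I_B·R_B + V_BE, so I_B = (11 − 0.7)/2200 kΩ = 0.00468 mA.
In the active region I_C = β·I_B = 75 × 0.00468 = 0.351 mA.
Collector loop: V_CE = V_CC − I_C·R_C = 11 − 0.351×1 = 10.6 V.
Since V_CE = 10.6 V > V_CE(sat) ≈ 0.2 V, the transistor is in the active region as assumed.

I_C ≈ 0.35 mA, V_CE ≈ 11 V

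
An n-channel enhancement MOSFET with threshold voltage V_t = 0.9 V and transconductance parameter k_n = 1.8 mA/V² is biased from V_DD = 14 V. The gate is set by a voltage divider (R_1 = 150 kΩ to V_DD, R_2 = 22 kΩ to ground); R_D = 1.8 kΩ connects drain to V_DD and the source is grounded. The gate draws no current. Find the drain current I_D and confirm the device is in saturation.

V_G = V_DD·R_2/(R_1+R_2) = 14×22/172 = 1.79 V. With the source grounded, V_GS = V_G = 1.79 V.
Assume saturation: I_D = (k_n/2)(V_GS − V_t)² = (1.8/2)×(1.79 − 0.9)² = 0.9×0.891² = 0.714 mA.
V_DS = V_DD − I_D·R_D = 14 − 0.714×1.8 = 12.7 V.
Saturation requires V_DS ≥ V_GS − V_t = 0.891 V; 12.7 ≥ 0.891 ✓.

I_D ≈ 0.71 mA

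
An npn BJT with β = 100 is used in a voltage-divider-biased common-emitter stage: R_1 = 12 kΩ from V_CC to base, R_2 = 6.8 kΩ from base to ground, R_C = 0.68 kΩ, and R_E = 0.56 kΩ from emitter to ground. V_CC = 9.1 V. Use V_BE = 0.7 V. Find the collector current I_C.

I_C ≈ 4.3 mA

Thevenize the base divider: V_Th = V_CC·R_2/(R_1+R_2) = 9.1×6.8/18.8 = 3.29 V, R_Th = R_1‖R_2 = 4.34 kΩ.
Base-emitter loop: V_Th = I_B·R_Th + V_BE + (β+1)I_B·R_E, so I_B = (3.29 − 0.7) / (4.34 + 101×0.56) = 0.0426 mA.
I_C = β·I_B = 100×0.0426 = 4.26 mA, and I_E = (β+1)I_B = 4.3 mA.
V_CE = V_CC − I_C·R_C − I_E·R_E = 9.1 − 4.26×0.68 − 4.3×0.56 = 3.8 V.
V_CE = 3.8 V > 0.2 V confirms active-region operation.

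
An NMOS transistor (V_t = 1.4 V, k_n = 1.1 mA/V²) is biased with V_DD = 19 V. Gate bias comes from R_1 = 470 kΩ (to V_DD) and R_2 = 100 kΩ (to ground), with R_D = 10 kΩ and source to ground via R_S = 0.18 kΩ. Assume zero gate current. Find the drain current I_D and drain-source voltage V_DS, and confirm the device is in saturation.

I_D ≈ 1.5 mA, V_DS ≈ 3.6 V

V_G = V_DD·R_2/(R_1+R_2) = 19×100/570 = 3.33 V.
Assume saturation: I_D = (k_n/2)(V_GS − V_t)² with V_GS = V_G − I_D·R_S = 3.33 − 0.18·I_D.
Substituting gives 0.0178·I_D² − 1.38·I_D + 2.06 = 0, with roots I_D = 1.52 or 76.1 mA.
The root I_D = 76.1 mA gives V_GS = -10.4 V ≤ V_t, so take I_D = 1.52 mA.
Then V_GS = 3.06 V and V_DS = V_DD − I_D(R_D+R_S) = 19 − 1.52×10.2 = 3.56 V.
Saturation requires V_DS ≥ V_GS − V_t = 1.66 V; 3.56 ≥ 1.66 ✓.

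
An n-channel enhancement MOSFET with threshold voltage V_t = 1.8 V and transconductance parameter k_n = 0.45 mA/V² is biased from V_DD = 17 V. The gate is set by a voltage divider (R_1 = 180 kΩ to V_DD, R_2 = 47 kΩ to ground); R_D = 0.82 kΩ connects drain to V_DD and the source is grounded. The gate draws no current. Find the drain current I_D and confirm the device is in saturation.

I_D ≈ 0.67 mA

V_G = V_DD·R_2/(R_1+R_2) = 17×47/227 = 3.52 V. With the source grounded, V_GS = V_G = 3.52 V.
Assume saturation: I_D = (k_n/2)(V_GS − V_t)² = (0.45/2)×(3.52 − 1.8)² = 0.225×1.72² = 0.666 mA.
V_DS = V_DD − I_D·R_D = 17 − 0.666×0.82 = 16.5 V.
Saturation requires V_DS ≥ V_GS − V_t = 1.72 V; 16.5 ≥ 1.72 ✓.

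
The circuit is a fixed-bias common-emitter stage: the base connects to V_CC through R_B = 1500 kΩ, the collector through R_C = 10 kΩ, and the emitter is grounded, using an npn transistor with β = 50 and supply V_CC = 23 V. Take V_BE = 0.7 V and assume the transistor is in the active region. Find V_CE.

Base loop: V_CC = I_B·R_B + V_BE, so I_B = (23 − 0.7)/1500 kΩ = 0.0149 mA.
In the active region I_C = β·I_B = 50 × 0.0149 = 0.743 mA.
Collector loop: V_CE = V_CC − I_C·R_C = 23 − 0.743×10 = 15.6 V.
Since V_CE = 15.6 V > V_CE(sat) ≈ 0.2 V, the transistor is in the active region as assumed.

V_CE ≈ 16 V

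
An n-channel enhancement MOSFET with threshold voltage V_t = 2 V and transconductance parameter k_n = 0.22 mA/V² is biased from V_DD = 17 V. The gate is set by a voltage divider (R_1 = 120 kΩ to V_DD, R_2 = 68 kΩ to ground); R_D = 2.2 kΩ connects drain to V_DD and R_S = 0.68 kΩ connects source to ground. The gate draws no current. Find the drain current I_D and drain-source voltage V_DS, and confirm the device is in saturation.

V_G = V_DD·R_2/(R_1+R_2) = 17×68/188 = 6.15 V.
Assume saturation: I_D = (k_n/2)(V_GS − V_t)² with V_GS = V_G − I_D·R_S = 6.15 − 0.68·I_D.
Substituting gives 0.0509·I_D² − 1.62·I_D + 1.89 = 0, with roots I_D = 1.21 or 30.6 mA.
The root I_D = 30.6 mA gives V_GS = -14.7 V ≤ V_t, so take I_D = 1.21 mA.
Then V_GS = 5.32 V and V_DS = V_DD − I_D(R_D+R_S) = 17 − 1.21×2.88 = 13.5 V.
Saturation requires V_DS ≥ V_GS − V_t = 3.32 V; 13.5 ≥ 3.32 ✓.

I_D ≈ 1.2 mA, V_DS ≈ 14 V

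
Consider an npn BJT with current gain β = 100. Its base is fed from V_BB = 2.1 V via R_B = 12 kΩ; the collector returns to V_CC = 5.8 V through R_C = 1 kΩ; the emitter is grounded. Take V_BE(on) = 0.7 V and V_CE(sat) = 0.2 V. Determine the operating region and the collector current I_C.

saturation; I_C ≈ 5.6 mA

Assume active: I_B = (2.1 − 0.7)/12 = 0.117 mA, giving I_C = β·I_B = 11.7 mA.
But then V_CE = 5.8 − 11.7×1 = -5.87 V < V_CE(sat) = 0.2 V — impossible in the active region.
So the transistor is saturated. With V_CE = 0.2 V, I_C = (V_CC − 0.2)/R_C = 5.6/1 = 5.6 mA.
Check: β·I_B = 11.7 mA > I_C = 5.6 mA, confirming saturation.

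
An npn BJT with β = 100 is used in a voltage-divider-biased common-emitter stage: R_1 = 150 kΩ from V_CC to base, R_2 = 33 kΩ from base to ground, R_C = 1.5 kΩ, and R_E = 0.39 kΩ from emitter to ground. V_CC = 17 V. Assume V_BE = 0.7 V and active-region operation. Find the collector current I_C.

Thevenize the base divider: V_Th = V_CC·R_2/(R_1+R_2) = 17×33/183 = 3.07 V, R_Th = R_1‖R_2 = 27 kΩ.
Base-emitter loop: V_Th = I_B·R_Th + V_BE + (β+1)I_B·R_E, so I_B = (3.07 − 0.7) / (27 + 101×0.39) = 0.0356 mA.
I_C = β·I_B = 100×0.0356 = 3.56 mA, and I_E = (β+1)I_B = 3.6 mA.
V_CE = V_CC − I_C·R_C − I_E·R_E = 17 − 3.56×1.5 − 3.6×0.39 = 10.3 V.
V_CE = 10.3 V > 0.2 V confirms active-region operation.

I_C ≈ 3.6 mA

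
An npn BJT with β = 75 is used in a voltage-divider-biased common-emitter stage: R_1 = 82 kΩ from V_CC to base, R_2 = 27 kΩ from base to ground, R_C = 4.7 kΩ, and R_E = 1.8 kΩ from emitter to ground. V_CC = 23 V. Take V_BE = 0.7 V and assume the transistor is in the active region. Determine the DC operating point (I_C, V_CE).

Thevenize the base divider: V_Th = V_CC·R_2/(R_1+R_2) = 23×27/109 = 5.7 V, R_Th = R_1‖R_2 = 20.3 kΩ.
Base-emitter loop: V_Th = I_B·R_Th + V_BE + (β+1)I_B·R_E, so I_B = (5.7 − 0.7) / (20.3 + 76×1.8) = 0.0318 mA.
I_C = β·I_B = 75×0.0318 = 2.39 mA, and I_E = (β+1)I_B = 2.42 mA.
V_CE = V_CC − I_C·R_C − I_E·R_E = 23 − 2.39×4.7 − 2.42×1.8 = 7.44 V.
V_CE = 7.44 V > 0.2 V confirms active-region operation.

I_C ≈ 2.4 mA, V_CE ≈ 7.4 V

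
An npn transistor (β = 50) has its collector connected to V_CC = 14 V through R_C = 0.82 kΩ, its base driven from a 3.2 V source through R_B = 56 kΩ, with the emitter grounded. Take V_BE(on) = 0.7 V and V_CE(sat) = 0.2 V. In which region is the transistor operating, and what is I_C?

Assume active. Base-emitter loop: I_B = (V_BB − V_BE)/R_B = (3.2 − 0.7)/56 = 0.0446 mA.
I_C = β·I_B = 50×0.0446 = 2.23 mA.
V_CE = V_CC − I_C·R_C = 14 − 2.23×0.82 = 12.2 V > V_CE(sat), so the active-region assumption holds.

active; I_C ≈ 2.2 mA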